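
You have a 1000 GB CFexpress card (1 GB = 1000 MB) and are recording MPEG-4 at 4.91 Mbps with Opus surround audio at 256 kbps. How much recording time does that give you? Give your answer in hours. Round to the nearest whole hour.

430 hours

Audio: 256 kbps = 0.256 Mbps.
Total bitrate: 4.91 + 0.256 = 5.166 Mbps.
Capacity: 1000 GB = 8,000,000 Mb.
Recording time: 8,000,000 / 5.166 = 1,548,587 s ≈ 430 hours.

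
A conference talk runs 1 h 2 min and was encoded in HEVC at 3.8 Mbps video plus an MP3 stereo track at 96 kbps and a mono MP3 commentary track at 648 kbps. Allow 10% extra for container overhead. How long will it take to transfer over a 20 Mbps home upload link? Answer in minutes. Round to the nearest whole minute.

1 h 2 min = 62 min = 3720 s
Audio total: 96 + 648 = 744 kbps = 0.744 Mbps.
Total bitrate: 4.544 Mbps.
File: 4.544 Mbps × 3720 s = 16903.7 Mb.
With 10% container overhead: ×1.10. → 18594.0 Mb.
At 20 Mbps: 18594.0 / 20 = 929.7 s ≈ 15.5 minutes.

15 minutes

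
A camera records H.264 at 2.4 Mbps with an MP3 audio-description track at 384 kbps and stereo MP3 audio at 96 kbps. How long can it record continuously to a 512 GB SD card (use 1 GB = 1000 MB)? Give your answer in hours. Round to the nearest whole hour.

Audio total: 384 + 96 = 480 kbps = 0.480 Mbps.
Total bitrate: 2.4 + 0.480 = 2.880 Mbps.
Capacity: 512 GB = 4,096,000 Mb.
Recording time: 4,096,000 / 2.880 = 1,422,222 s ≈ 395 hours.

395 hours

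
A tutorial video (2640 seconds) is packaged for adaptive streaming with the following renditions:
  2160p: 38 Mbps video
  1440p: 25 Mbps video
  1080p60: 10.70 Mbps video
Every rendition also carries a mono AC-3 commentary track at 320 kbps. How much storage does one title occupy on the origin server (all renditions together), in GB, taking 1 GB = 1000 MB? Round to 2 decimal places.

Audio: 320 kbps = 0.320 Mbps.
Sum of rendition bitrates: (38+0.320) + (25+0.320) + (10.70+0.320) = 74.660 Mbps.
× 2640 s = 197,102 Mb = 24,638 MB = 24.64 GB.

24.64 GB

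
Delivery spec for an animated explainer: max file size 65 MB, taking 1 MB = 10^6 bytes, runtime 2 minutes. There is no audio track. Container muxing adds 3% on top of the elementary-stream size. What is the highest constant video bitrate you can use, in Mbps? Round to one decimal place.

Budget: 65 MB = 520.0 Mb.
Stream payload after overhead: 520.0 / 1.03 = 504.9 Mb.
2 min = 120 s
Total bitrate budget: 504.9 Mb / 120 s = 4.207 Mbps.

4.2 Mbps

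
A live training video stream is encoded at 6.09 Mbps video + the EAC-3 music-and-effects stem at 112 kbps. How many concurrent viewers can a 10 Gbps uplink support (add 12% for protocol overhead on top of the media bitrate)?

1439

Audio: 112 kbps = 0.112 Mbps.
Per-viewer media rate: 6.202 Mbps.
On the wire with 12% overhead: 6.946 Mbps.
10 Gbps = 10,000 Mbps; 10,000 / 6.946 = 1439.63 → 1439 viewers.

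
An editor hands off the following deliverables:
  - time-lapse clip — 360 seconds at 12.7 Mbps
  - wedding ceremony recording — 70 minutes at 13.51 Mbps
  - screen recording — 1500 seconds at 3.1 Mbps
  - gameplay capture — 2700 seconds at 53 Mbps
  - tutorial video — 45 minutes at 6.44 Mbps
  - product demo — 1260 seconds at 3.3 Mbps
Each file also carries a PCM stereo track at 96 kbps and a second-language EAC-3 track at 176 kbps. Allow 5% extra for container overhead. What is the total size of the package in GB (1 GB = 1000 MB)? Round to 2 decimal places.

Audio total: 96 + 176 = 272 kbps = 0.272 Mbps.
time-lapse clip: 12.972 Mbps × 360 s × 1.05 = 4903.4 Mb
wedding ceremony recording: 13.782 Mbps × 4200 s × 1.05 = 60778.6 Mb
screen recording: 3.372 Mbps × 1500 s × 1.05 = 5310.9 Mb
gameplay capture: 53.272 Mbps × 2700 s × 1.05 = 151026.1 Mb
tutorial video: 6.712 Mbps × 2700 s × 1.05 = 19028.5 Mb
product demo: 3.572 Mbps × 1260 s × 1.05 = 4725.8 Mb
Total: 245773.3 Mb = 30721.7 MB.
= 30.72 GB.

30.72 GB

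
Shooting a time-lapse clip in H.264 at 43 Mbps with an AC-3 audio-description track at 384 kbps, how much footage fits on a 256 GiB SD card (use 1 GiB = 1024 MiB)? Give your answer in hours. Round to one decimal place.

Audio: 384 kbps = 0.384 Mbps.
Total bitrate: 43 + 0.384 = 43.384 Mbps.
Capacity: 256 GiB = 2,199,023 Mb.
Recording time: 2,199,023 / 43.384 = 50,687 s ≈ 14.1 hours.

14.1 hours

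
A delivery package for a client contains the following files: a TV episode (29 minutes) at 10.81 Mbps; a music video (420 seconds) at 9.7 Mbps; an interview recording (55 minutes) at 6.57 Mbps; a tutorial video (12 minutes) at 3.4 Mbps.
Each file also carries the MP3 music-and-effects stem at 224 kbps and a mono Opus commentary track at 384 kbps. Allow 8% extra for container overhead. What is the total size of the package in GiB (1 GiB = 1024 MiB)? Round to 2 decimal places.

6.38 GiB

Audio total: 224 + 384 = 608 kbps = 0.608 Mbps.
TV episode: 11.418 Mbps × 1740 s × 1.08 = 21456.7 Mb
music video: 10.308 Mbps × 420 s × 1.08 = 4675.7 Mb
interview recording: 7.178 Mbps × 3300 s × 1.08 = 25582.4 Mb
tutorial video: 4.008 Mbps × 720 s × 1.08 = 3116.6 Mb
Total: 54831.4 Mb = 6853.9 MB.
= 6.383 GiB.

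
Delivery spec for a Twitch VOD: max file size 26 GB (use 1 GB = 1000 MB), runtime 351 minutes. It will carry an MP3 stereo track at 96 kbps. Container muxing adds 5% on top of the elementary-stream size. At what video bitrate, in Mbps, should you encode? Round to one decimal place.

Budget: 26 GB = 208000.0 Mb.
Stream payload after overhead: 208000.0 / 1.05 = 198095.2 Mb.
351 min = 21060 s
Total bitrate budget: 198095.2 Mb / 21060 s = 9.406 Mbps.
Audio: 96 kbps = 0.096 Mbps.
Video: 9.406 − 0.096 = 9.310 Mbps.

9.3 Mbps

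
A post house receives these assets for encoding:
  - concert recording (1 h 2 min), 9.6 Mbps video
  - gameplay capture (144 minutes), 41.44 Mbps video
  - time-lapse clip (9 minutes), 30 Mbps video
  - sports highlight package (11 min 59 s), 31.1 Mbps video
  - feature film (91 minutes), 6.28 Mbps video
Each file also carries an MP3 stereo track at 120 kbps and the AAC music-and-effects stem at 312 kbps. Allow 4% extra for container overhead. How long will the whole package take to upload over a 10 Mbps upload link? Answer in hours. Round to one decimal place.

13.7 hours

Audio total: 120 + 312 = 432 kbps = 0.432 Mbps.
concert recording: 10.032 Mbps × 3720 s × 1.04 = 38811.8 Mb
gameplay capture: 41.872 Mbps × 8640 s × 1.04 = 376245.0 Mb
time-lapse clip: 30.432 Mbps × 540 s × 1.04 = 17090.6 Mb
sports highlight package: 31.532 Mbps × 719 s × 1.04 = 23578.4 Mb
feature film: 6.712 Mbps × 5460 s × 1.04 = 38113.4 Mb
Total: 493839.2 Mb = 61729.9 MB.
At 10 Mbps: 493839.2 / 10 = 49384 s ≈ 13.7 hours.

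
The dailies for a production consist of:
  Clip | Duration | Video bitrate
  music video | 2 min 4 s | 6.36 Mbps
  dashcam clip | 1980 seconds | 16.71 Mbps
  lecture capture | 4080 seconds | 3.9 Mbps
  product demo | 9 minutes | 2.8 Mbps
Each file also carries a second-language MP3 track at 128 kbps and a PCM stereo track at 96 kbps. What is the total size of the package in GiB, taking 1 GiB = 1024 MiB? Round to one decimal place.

Audio total: 128 + 96 = 224 kbps = 0.224 Mbps.
music video: 6.584 Mbps × 124 s = 816.4 Mb
dashcam clip: 16.934 Mbps × 1980 s = 33529.3 Mb
lecture capture: 4.124 Mbps × 4080 s = 16825.9 Mb
product demo: 3.024 Mbps × 540 s = 1633.0 Mb
Total: 52804.6 Mb = 6600.6 MB.
= 6.147 GiB.

6.1 GiB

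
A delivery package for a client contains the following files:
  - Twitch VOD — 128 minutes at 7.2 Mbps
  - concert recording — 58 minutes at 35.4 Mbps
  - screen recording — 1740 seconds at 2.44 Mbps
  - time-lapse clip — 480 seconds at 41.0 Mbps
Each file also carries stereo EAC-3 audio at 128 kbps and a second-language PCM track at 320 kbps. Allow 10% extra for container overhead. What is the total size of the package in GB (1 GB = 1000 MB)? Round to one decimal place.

Audio total: 128 + 320 = 448 kbps = 0.448 Mbps.
Twitch VOD: 7.648 Mbps × 7680 s × 1.10 = 64610.3 Mb
concert recording: 35.848 Mbps × 3480 s × 1.10 = 137226.1 Mb
screen recording: 2.888 Mbps × 1740 s × 1.10 = 5527.6 Mb
time-lapse clip: 41.448 Mbps × 480 s × 1.10 = 21884.5 Mb
Total: 229248.6 Mb = 28656.1 MB.
= 28.66 GB.

28.7 GB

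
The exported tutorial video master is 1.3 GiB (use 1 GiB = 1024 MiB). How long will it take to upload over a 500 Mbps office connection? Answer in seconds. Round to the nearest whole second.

File: 1.3 GiB = 11166.9 Mb.
At 500 Mbps: 11166.9 / 500 = 22.3 s ≈ 22.3 seconds.

22 seconds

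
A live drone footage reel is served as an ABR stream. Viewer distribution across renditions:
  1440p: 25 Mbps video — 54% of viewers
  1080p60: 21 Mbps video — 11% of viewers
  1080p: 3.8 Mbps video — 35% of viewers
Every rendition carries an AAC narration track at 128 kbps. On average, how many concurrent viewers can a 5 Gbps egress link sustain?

289

Audio: 128 kbps = 0.128 Mbps.
Average per-viewer bitrate: 0.54×25.128 + 0.11×21.128 + 0.35×3.928 = 17.268 Mbps.
5 Gbps = 5,000 Mbps; 5,000 / 17.268 = 289.55 → 289.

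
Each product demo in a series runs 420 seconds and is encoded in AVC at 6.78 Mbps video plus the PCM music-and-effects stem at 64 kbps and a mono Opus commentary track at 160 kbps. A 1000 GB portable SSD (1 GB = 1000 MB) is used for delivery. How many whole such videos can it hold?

2719

Audio total: 64 + 160 = 224 kbps = 0.224 Mbps.
Total bitrate: 7.004 Mbps.
Per item: 7.004 Mbps × 420 s = 2,942 Mb = 367.7 MB.
Capacity: 1000 GB = 8,000,000 Mb; 2719.53 items → 2719 complete.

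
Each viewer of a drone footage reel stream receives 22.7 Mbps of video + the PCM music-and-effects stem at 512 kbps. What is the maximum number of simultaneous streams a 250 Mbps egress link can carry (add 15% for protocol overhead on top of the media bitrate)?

9

Audio: 512 kbps = 0.512 Mbps.
Per-viewer media rate: 23.212 Mbps.
On the wire with 15% overhead: 26.694 Mbps.
250 Mbps = 250.0 Mbps; 250.0 / 26.694 = 9.37 → 9 viewers.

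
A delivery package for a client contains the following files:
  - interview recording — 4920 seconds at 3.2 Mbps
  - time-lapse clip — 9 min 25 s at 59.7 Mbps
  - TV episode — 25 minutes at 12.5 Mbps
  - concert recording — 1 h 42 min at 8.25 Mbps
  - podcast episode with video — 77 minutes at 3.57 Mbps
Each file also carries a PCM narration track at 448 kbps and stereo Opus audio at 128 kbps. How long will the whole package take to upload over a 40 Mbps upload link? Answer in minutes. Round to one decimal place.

60.6 minutes

Audio total: 448 + 128 = 576 kbps = 0.576 Mbps.
interview recording: 3.776 Mbps × 4920 s = 18577.9 Mb
time-lapse clip: 60.276 Mbps × 565 s = 34055.9 Mb
TV episode: 13.076 Mbps × 1500 s = 19614.0 Mb
concert recording: 8.826 Mbps × 6120 s = 54015.1 Mb
podcast episode with video: 4.146 Mbps × 4620 s = 19154.5 Mb
Total: 145417.5 Mb = 18177.2 MB.
At 40 Mbps: 145417.5 / 40 = 3635 s ≈ 60.6 minutes.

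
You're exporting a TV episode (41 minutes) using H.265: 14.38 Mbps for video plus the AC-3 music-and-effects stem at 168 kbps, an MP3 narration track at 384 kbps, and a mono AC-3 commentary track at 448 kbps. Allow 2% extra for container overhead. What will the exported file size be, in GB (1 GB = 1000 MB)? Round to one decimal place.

41 min = 2460 s
Audio total: 168 + 384 + 448 = 1000 kbps = 1.000 Mbps.
Total bitrate: 14.38 + 1.000 = 15.380 Mbps.
Stream data: 15.380 Mbps × 2460 s = 37834.8 Mb.
With 2% container overhead: ×1.02.
38,591 Mb ÷ 8 = 4,824 MB → 4.824 GB.

4.8 GB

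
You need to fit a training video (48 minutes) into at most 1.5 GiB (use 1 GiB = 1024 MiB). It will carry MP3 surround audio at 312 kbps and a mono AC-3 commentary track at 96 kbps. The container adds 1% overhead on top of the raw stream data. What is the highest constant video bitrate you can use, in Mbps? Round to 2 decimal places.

Budget: 1.5 GiB = 12884.9 Mb.
Stream payload after overhead: 12884.9 / 1.01 = 12757.3 Mb.
48 min = 2880 s
Total bitrate budget: 12757.3 Mb / 2880 s = 4.430 Mbps.
Audio total: 312 + 96 = 408 kbps = 0.408 Mbps.
Video: 4.430 − 0.408 = 4.022 Mbps.

4.02 Mbps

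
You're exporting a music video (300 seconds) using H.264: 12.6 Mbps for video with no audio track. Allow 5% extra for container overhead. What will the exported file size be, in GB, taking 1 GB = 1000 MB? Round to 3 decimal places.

0.496 GB

Total bitrate: 12.6 Mbps.
Stream data: 12.600 Mbps × 300 s = 3780.0 Mb.
With 5% container overhead: ×1.05.
3,969 Mb ÷ 8 = 496.1 MB → 0.4961 GB.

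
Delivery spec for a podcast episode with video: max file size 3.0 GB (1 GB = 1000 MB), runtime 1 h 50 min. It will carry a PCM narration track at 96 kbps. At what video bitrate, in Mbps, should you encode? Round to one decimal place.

Budget: 3.0 GB = 24000.0 Mb.
1 h 50 min = 110 min = 6600 s
Total bitrate budget: 24000.0 Mb / 6600 s = 3.636 Mbps.
Audio: 96 kbps = 0.096 Mbps.
Video: 3.636 − 0.096 = 3.540 Mbps.

3.5 Mbps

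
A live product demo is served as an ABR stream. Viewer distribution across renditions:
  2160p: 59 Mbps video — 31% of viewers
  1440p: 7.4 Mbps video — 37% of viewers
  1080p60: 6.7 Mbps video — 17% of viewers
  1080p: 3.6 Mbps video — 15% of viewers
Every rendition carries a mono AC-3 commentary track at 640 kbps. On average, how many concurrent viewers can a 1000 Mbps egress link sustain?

Audio: 640 kbps = 0.640 Mbps.
Average per-viewer bitrate: 0.31×59.640 + 0.37×8.040 + 0.17×7.340 + 0.15×4.240 = 23.347 Mbps.
1000 Mbps = 1,000 Mbps; 1,000 / 23.347 = 42.83 → 42.

42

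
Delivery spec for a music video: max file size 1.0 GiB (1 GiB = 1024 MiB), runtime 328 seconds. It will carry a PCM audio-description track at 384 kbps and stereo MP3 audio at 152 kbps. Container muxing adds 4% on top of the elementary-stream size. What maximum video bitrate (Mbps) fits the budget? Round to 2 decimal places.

Budget: 1.0 GiB = 8589.9 Mb.
Stream payload after overhead: 8589.9 / 1.04 = 8259.6 Mb.
Total bitrate budget: 8259.6 Mb / 328 s = 25.182 Mbps.
Audio total: 384 + 152 = 536 kbps = 0.536 Mbps.
Video: 25.182 − 0.536 = 24.646 Mbps.

24.65 Mbps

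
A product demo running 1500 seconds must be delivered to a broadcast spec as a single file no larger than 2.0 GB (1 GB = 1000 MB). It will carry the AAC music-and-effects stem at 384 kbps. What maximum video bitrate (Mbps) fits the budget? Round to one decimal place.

10.3 Mbps

Budget: 2.0 GB = 16000.0 Mb.
Total bitrate budget: 16000.0 Mb / 1500 s = 10.667 Mbps.
Audio: 384 kbps = 0.384 Mbps.
Video: 10.667 − 0.384 = 10.283 Mbps.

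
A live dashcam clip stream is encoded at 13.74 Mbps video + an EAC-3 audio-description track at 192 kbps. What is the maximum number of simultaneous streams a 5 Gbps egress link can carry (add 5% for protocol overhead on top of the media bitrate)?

341

Audio: 192 kbps = 0.192 Mbps.
Per-viewer media rate: 13.932 Mbps.
On the wire with 5% overhead: 14.629 Mbps.
5 Gbps = 5,000 Mbps; 5,000 / 14.629 = 341.80 → 341 viewers.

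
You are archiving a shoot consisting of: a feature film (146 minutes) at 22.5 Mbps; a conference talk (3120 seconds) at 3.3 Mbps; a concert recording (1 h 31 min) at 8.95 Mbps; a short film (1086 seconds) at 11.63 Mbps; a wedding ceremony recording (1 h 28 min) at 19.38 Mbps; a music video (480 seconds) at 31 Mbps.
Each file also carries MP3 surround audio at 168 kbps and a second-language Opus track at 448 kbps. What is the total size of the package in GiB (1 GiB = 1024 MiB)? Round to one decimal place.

Audio total: 168 + 448 = 616 kbps = 0.616 Mbps.
feature film: 23.116 Mbps × 8760 s = 202496.2 Mb
conference talk: 3.916 Mbps × 3120 s = 12217.9 Mb
concert recording: 9.566 Mbps × 5460 s = 52230.4 Mb
short film: 12.246 Mbps × 1086 s = 13299.2 Mb
wedding ceremony recording: 19.996 Mbps × 5280 s = 105578.9 Mb
music video: 31.616 Mbps × 480 s = 15175.7 Mb
Total: 400998.2 Mb = 50124.8 MB.
= 46.68 GiB.

46.7 GiB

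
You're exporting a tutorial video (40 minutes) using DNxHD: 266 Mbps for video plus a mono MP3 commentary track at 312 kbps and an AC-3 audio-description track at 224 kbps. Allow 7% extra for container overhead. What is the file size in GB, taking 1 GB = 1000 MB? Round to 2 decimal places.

40 min = 2400 s
Audio total: 312 + 224 = 536 kbps = 0.536 Mbps.
Total bitrate: 266 + 0.536 = 266.536 Mbps.
Stream data: 266.536 Mbps × 2400 s = 639686.4 Mb.
With 7% container overhead: ×1.07.
684,464 Mb ÷ 8 = 85,558 MB → 85.56 GB.

85.56 GB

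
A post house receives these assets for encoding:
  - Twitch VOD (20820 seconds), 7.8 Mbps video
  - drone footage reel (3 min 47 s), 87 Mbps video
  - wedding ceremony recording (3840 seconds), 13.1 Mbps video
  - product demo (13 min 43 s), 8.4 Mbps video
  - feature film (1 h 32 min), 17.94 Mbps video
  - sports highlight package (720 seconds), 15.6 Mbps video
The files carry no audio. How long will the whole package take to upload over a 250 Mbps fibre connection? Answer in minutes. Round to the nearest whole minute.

23 minutes

Twitch VOD: 7.800 Mbps × 20820 s = 162396.0 Mb
drone footage reel: 87.000 Mbps × 227 s = 19749.0 Mb
wedding ceremony recording: 13.100 Mbps × 3840 s = 50304.0 Mb
product demo: 8.400 Mbps × 823 s = 6913.2 Mb
feature film: 17.940 Mbps × 5520 s = 99028.8 Mb
sports highlight package: 15.600 Mbps × 720 s = 11232.0 Mb
Total: 349623.0 Mb = 43702.9 MB.
At 250 Mbps: 349623.0 / 250 = 1398 s ≈ 23.3 minutes.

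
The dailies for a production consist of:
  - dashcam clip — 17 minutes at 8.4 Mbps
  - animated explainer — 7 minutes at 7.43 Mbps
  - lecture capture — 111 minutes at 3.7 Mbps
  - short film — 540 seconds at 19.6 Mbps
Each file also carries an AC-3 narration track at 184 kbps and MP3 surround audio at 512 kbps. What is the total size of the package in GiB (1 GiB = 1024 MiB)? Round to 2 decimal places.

6.16 GiB

Audio total: 184 + 512 = 696 kbps = 0.696 Mbps.
dashcam clip: 9.096 Mbps × 1020 s = 9277.9 Mb
animated explainer: 8.126 Mbps × 420 s = 3412.9 Mb
lecture capture: 4.396 Mbps × 6660 s = 29277.4 Mb
short film: 20.296 Mbps × 540 s = 10959.8 Mb
Total: 52928.0 Mb = 6616.0 MB.
= 6.162 GiB.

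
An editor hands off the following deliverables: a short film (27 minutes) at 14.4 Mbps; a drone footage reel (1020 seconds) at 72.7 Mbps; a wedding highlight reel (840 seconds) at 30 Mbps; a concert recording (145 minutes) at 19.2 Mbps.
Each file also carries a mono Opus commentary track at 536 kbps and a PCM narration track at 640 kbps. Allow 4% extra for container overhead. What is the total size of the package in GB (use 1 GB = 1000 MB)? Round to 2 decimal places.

Audio total: 536 + 640 = 1176 kbps = 1.176 Mbps.
short film: 15.576 Mbps × 1620 s × 1.04 = 26242.4 Mb
drone footage reel: 73.876 Mbps × 1020 s × 1.04 = 78367.7 Mb
wedding highlight reel: 31.176 Mbps × 840 s × 1.04 = 27235.4 Mb
concert recording: 20.376 Mbps × 8700 s × 1.04 = 184362.0 Mb
Total: 316207.5 Mb = 39525.9 MB.
= 39.53 GB.

39.53 GB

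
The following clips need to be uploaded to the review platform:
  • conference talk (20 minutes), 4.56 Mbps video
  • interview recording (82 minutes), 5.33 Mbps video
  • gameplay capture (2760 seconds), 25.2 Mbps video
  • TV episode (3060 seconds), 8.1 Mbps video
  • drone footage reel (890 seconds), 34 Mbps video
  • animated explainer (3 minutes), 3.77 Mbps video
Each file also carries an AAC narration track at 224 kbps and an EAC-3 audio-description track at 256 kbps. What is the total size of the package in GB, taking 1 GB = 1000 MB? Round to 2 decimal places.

Audio total: 224 + 256 = 480 kbps = 0.480 Mbps.
conference talk: 5.040 Mbps × 1200 s = 6048.0 Mb
interview recording: 5.810 Mbps × 4920 s = 28585.2 Mb
gameplay capture: 25.680 Mbps × 2760 s = 70876.8 Mb
TV episode: 8.580 Mbps × 3060 s = 26254.8 Mb
drone footage reel: 34.480 Mbps × 890 s = 30687.2 Mb
animated explainer: 4.250 Mbps × 180 s = 765.0 Mb
Total: 163217.0 Mb = 20402.1 MB.
= 20.40 GB.

20.40 GB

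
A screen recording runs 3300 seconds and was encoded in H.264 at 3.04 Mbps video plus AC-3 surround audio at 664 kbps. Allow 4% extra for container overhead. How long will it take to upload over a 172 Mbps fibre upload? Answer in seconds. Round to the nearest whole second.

74 seconds

Audio: 664 kbps = 0.664 Mbps.
Total bitrate: 3.704 Mbps.
File: 3.704 Mbps × 3300 s = 12223.2 Mb.
With 4% container overhead: ×1.04. → 12712.1 Mb.
At 172 Mbps: 12712.1 / 172 = 73.9 s ≈ 73.9 seconds.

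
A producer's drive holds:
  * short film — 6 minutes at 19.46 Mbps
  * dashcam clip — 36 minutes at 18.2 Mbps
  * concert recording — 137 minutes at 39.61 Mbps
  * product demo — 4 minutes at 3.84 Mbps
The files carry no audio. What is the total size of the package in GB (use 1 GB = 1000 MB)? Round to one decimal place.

short film: 19.460 Mbps × 360 s = 7005.6 Mb
dashcam clip: 18.200 Mbps × 2160 s = 39312.0 Mb
concert recording: 39.610 Mbps × 8220 s = 325594.2 Mb
product demo: 3.840 Mbps × 240 s = 921.6 Mb
Total: 372833.4 Mb = 46604.2 MB.
= 46.60 GB.

46.6 GB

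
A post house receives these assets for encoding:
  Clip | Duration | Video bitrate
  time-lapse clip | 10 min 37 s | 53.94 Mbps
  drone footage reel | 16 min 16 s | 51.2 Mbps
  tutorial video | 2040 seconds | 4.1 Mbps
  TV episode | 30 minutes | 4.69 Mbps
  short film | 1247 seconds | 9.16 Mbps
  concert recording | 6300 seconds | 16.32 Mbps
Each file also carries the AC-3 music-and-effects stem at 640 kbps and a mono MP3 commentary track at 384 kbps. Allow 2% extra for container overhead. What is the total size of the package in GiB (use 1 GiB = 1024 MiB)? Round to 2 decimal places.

27.16 GiB

Audio total: 640 + 384 = 1024 kbps = 1.024 Mbps.
time-lapse clip: 54.964 Mbps × 637 s × 1.02 = 35712.3 Mb
drone footage reel: 52.224 Mbps × 976 s × 1.02 = 51990.0 Mb
tutorial video: 5.124 Mbps × 2040 s × 1.02 = 10662.0 Mb
TV episode: 5.714 Mbps × 1800 s × 1.02 = 10490.9 Mb
short film: 10.184 Mbps × 1247 s × 1.02 = 12953.4 Mb
concert recording: 17.344 Mbps × 6300 s × 1.02 = 111452.5 Mb
Total: 233261.2 Mb = 29157.7 MB.
= 27.16 GiB.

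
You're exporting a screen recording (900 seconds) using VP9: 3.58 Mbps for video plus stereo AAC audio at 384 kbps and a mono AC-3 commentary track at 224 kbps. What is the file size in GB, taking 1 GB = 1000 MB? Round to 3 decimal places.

Audio total: 384 + 224 = 608 kbps = 0.608 Mbps.
Total bitrate: 3.58 + 0.608 = 4.188 Mbps.
Stream data: 4.188 Mbps × 900 s = 3769.2 Mb.
3,769 Mb ÷ 8 = 471.1 MB → 0.4712 GB.

0.471 GB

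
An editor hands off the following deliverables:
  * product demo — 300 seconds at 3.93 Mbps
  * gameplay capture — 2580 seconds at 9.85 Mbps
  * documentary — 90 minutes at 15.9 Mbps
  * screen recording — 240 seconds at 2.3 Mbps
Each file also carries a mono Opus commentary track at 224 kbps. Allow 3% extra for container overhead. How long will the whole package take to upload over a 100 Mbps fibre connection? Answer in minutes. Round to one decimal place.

19.7 minutes

Audio: 224 kbps = 0.224 Mbps.
product demo: 4.154 Mbps × 300 s × 1.03 = 1283.6 Mb
gameplay capture: 10.074 Mbps × 2580 s × 1.03 = 26770.6 Mb
documentary: 16.124 Mbps × 5400 s × 1.03 = 89681.7 Mb
screen recording: 2.524 Mbps × 240 s × 1.03 = 623.9 Mb
Total: 118359.9 Mb = 14795.0 MB.
At 100 Mbps: 118359.9 / 100 = 1184 s ≈ 19.7 minutes.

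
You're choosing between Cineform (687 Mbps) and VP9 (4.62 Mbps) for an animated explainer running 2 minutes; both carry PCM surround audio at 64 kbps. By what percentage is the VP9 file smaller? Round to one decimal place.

2 min = 120 s
Audio: 64 kbps = 0.064 Mbps.
Cineform: 687.064 Mbps × 120 s = 82447.7 Mb = 9.598 GiB.
VP9: 4.684 Mbps × 120 s = 562.1 Mb = 0.065 GiB.
Reduction: (1 − 0.065/9.598) × 100 = 99.32%.

99.3%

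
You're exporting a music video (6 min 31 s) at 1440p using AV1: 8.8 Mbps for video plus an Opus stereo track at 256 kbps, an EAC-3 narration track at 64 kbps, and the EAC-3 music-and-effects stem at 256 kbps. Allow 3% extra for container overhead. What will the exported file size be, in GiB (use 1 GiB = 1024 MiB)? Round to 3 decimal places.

0.440 GiB

6 min 31 s = 391 s
Audio total: 256 + 64 + 256 = 576 kbps = 0.576 Mbps.
Total bitrate: 8.8 + 0.576 = 9.376 Mbps.
Stream data: 9.376 Mbps × 391 s = 3666.0 Mb.
With 3% container overhead: ×1.03.
3,776 Mb = 471,999,560 bytes ÷ 1,073,741,824 = 0.4396 GiB.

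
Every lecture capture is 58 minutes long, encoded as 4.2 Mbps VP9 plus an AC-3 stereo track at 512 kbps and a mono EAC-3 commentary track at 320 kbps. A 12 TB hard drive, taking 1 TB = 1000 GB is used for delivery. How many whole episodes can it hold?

58 min = 3480 s
Audio total: 512 + 320 = 832 kbps = 0.832 Mbps.
Total bitrate: 5.032 Mbps.
Per item: 5.032 Mbps × 3480 s = 17,511 Mb = 2,189 MB.
Capacity: 12 TB = 96,000,000 Mb; 5482.16 items → 5482 complete.

5482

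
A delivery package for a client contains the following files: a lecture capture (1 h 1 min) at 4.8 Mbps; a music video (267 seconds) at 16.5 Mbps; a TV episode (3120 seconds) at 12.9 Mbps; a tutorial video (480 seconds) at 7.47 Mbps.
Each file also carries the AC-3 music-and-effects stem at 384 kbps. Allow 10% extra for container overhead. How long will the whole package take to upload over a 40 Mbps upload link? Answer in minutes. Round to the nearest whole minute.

31 minutes

Audio: 384 kbps = 0.384 Mbps.
lecture capture: 5.184 Mbps × 3660 s × 1.10 = 20870.8 Mb
music video: 16.884 Mbps × 267 s × 1.10 = 4958.8 Mb
TV episode: 13.284 Mbps × 3120 s × 1.10 = 45590.7 Mb
tutorial video: 7.854 Mbps × 480 s × 1.10 = 4146.9 Mb
Total: 75567.2 Mb = 9445.9 MB.
At 40 Mbps: 75567.2 / 40 = 1889 s ≈ 31.5 minutes.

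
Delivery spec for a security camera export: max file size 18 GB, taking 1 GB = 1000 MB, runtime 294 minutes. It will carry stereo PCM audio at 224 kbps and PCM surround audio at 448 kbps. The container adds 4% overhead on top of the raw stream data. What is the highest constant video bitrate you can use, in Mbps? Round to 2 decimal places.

Budget: 18 GB = 144000.0 Mb.
Stream payload after overhead: 144000.0 / 1.04 = 138461.5 Mb.
294 min = 17640 s
Total bitrate budget: 138461.5 Mb / 17640 s = 7.849 Mbps.
Audio total: 224 + 448 = 672 kbps = 0.672 Mbps.
Video: 7.849 − 0.672 = 7.177 Mbps.

7.18 Mbps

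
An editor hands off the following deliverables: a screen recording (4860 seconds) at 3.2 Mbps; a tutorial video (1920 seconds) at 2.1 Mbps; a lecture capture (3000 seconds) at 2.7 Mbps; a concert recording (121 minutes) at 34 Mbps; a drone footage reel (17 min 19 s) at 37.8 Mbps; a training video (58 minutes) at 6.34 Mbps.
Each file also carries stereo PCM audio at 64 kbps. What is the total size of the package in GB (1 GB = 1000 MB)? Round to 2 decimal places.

42.16 GB

Audio: 64 kbps = 0.064 Mbps.
screen recording: 3.264 Mbps × 4860 s = 15863.0 Mb
tutorial video: 2.164 Mbps × 1920 s = 4154.9 Mb
lecture capture: 2.764 Mbps × 3000 s = 8292.0 Mb
concert recording: 34.064 Mbps × 7260 s = 247304.6 Mb
drone footage reel: 37.864 Mbps × 1039 s = 39340.7 Mb
training video: 6.404 Mbps × 3480 s = 22285.9 Mb
Total: 337241.2 Mb = 42155.1 MB.
= 42.16 GB.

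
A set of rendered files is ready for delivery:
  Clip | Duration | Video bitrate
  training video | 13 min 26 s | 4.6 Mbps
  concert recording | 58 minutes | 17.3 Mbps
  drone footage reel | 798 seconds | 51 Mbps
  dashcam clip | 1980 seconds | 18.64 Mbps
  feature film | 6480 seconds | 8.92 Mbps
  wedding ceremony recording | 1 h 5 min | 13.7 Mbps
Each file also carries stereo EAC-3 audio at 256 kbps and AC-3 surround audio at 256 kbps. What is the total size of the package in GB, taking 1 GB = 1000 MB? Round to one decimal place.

32.7 GB

Audio total: 256 + 256 = 512 kbps = 0.512 Mbps.
training video: 5.112 Mbps × 806 s = 4120.3 Mb
concert recording: 17.812 Mbps × 3480 s = 61985.8 Mb
drone footage reel: 51.512 Mbps × 798 s = 41106.6 Mb
dashcam clip: 19.152 Mbps × 1980 s = 37921.0 Mb
feature film: 9.432 Mbps × 6480 s = 61119.4 Mb
wedding ceremony recording: 14.212 Mbps × 3900 s = 55426.8 Mb
Total: 261679.7 Mb = 32710.0 MB.
= 32.71 GB.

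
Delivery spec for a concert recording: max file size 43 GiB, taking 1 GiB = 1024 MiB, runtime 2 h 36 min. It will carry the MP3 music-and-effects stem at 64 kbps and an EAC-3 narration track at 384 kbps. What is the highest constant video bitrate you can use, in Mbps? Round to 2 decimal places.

Budget: 43 GiB = 369367.2 Mb.
2 h 36 min = 156 min = 9360 s
Total bitrate budget: 369367.2 Mb / 9360 s = 39.462 Mbps.
Audio total: 64 + 384 = 448 kbps = 0.448 Mbps.
Video: 39.462 − 0.448 = 39.014 Mbps.

39.01 Mbps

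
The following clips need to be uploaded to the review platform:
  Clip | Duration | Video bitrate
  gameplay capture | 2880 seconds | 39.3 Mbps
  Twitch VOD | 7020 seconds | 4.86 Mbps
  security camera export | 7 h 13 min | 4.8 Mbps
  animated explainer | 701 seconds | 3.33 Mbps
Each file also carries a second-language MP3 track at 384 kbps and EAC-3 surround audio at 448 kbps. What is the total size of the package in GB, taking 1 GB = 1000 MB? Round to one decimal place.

38.1 GB

Audio total: 384 + 448 = 832 kbps = 0.832 Mbps.
gameplay capture: 40.132 Mbps × 2880 s = 115580.2 Mb
Twitch VOD: 5.692 Mbps × 7020 s = 39957.8 Mb
security camera export: 5.632 Mbps × 25980 s = 146319.4 Mb
animated explainer: 4.162 Mbps × 701 s = 2917.6 Mb
Total: 304774.9 Mb = 38096.9 MB.
= 38.10 GB.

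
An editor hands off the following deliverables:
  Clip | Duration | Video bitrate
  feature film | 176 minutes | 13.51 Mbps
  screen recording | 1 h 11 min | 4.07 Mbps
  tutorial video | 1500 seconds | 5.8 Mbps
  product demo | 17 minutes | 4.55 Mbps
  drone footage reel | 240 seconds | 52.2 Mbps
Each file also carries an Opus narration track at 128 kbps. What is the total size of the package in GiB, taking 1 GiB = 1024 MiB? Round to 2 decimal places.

21.90 GiB

Audio: 128 kbps = 0.128 Mbps.
feature film: 13.638 Mbps × 10560 s = 144017.3 Mb
screen recording: 4.198 Mbps × 4260 s = 17883.5 Mb
tutorial video: 5.928 Mbps × 1500 s = 8892.0 Mb
product demo: 4.678 Mbps × 1020 s = 4771.6 Mb
drone footage reel: 52.328 Mbps × 240 s = 12558.7 Mb
Total: 188123.0 Mb = 23515.4 MB.
= 21.90 GiB.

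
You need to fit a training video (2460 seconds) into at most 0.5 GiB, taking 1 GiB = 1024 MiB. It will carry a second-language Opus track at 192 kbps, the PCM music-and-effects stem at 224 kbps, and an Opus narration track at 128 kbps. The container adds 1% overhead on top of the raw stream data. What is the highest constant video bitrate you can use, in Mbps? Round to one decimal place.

Budget: 0.5 GiB = 4295.0 Mb.
Stream payload after overhead: 4295.0 / 1.01 = 4252.4 Mb.
Total bitrate budget: 4252.4 Mb / 2460 s = 1.729 Mbps.
Audio total: 192 + 224 + 128 = 544 kbps = 0.544 Mbps.
Video: 1.729 − 0.544 = 1.185 Mbps.

1.2 Mbps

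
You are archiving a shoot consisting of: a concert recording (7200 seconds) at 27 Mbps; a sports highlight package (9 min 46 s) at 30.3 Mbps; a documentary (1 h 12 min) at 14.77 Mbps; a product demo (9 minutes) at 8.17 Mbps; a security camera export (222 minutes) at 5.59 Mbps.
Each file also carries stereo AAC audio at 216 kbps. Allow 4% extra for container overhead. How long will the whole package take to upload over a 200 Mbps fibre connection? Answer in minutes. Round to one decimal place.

Audio: 216 kbps = 0.216 Mbps.
concert recording: 27.216 Mbps × 7200 s × 1.04 = 203793.4 Mb
sports highlight package: 30.516 Mbps × 586 s × 1.04 = 18597.7 Mb
documentary: 14.986 Mbps × 4320 s × 1.04 = 67329.1 Mb
product demo: 8.386 Mbps × 540 s × 1.04 = 4709.6 Mb
security camera export: 5.806 Mbps × 13320 s × 1.04 = 80429.4 Mb
Total: 374859.1 Mb = 46857.4 MB.
At 200 Mbps: 374859.1 / 200 = 1874 s ≈ 31.2 minutes.

31.2 minutes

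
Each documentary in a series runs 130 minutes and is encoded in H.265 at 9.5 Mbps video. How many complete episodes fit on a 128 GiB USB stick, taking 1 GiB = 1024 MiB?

130 min = 7800 s
Per item: 9.500 Mbps × 7800 s = 74,100 Mb = 9,262 MB.
Capacity: 128 GiB = 1,099,512 Mb; 14.84 items → 14 complete.

14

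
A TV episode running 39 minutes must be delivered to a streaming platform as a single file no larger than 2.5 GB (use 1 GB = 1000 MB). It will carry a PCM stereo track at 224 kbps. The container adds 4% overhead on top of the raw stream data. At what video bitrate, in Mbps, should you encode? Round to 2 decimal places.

Budget: 2.5 GB = 20000.0 Mb.
Stream payload after overhead: 20000.0 / 1.04 = 19230.8 Mb.
39 min = 2340 s
Total bitrate budget: 19230.8 Mb / 2340 s = 8.218 Mbps.
Audio: 224 kbps = 0.224 Mbps.
Video: 8.218 − 0.224 = 7.994 Mbps.

7.99 Mbps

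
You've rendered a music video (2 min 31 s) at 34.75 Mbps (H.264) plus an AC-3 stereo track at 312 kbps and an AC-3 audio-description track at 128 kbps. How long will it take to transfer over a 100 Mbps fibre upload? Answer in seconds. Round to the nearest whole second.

53 seconds

2 min 31 s = 151 s
Audio total: 312 + 128 = 440 kbps = 0.440 Mbps.
Total bitrate: 35.190 Mbps.
File: 35.190 Mbps × 151 s = 5313.7 Mb.
At 100 Mbps: 5313.7 / 100 = 53.1 s ≈ 53.1 seconds.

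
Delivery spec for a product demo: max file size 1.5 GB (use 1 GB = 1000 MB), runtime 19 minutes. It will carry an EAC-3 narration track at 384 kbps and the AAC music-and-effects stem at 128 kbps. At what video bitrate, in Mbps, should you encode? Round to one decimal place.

10.0 Mbps

Budget: 1.5 GB = 12000.0 Mb.
19 min = 1140 s
Total bitrate budget: 12000.0 Mb / 1140 s = 10.526 Mbps.
Audio total: 384 + 128 = 512 kbps = 0.512 Mbps.
Video: 10.526 − 0.512 = 10.014 Mbps.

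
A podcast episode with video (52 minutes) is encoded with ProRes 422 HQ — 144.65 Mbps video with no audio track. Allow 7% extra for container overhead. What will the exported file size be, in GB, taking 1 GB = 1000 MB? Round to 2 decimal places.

60.36 GB

52 min = 3120 s
Total bitrate: 144.65 Mbps.
Stream data: 144.650 Mbps × 3120 s = 451308.0 Mb.
With 7% container overhead: ×1.07.
482,900 Mb ÷ 8 = 60,362 MB → 60.36 GB.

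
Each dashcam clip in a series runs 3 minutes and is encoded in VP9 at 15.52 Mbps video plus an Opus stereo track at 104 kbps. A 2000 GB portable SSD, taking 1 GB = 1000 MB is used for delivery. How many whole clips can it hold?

5689

3 min = 180 s
Audio: 104 kbps = 0.104 Mbps.
Total bitrate: 15.624 Mbps.
Per item: 15.624 Mbps × 180 s = 2,812 Mb = 351.5 MB.
Capacity: 2000 GB = 16,000,000 Mb; 5689.25 items → 5689 complete.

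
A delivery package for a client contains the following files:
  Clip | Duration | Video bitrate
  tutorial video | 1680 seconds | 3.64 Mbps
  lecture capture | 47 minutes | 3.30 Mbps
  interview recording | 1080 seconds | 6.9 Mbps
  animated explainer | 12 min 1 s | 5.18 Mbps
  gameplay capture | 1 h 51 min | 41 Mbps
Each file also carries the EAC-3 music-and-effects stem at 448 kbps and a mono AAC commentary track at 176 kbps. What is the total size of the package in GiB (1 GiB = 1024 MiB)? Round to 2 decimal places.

Audio total: 448 + 176 = 624 kbps = 0.624 Mbps.
tutorial video: 4.264 Mbps × 1680 s = 7163.5 Mb
lecture capture: 3.924 Mbps × 2820 s = 11065.7 Mb
interview recording: 7.524 Mbps × 1080 s = 8125.9 Mb
animated explainer: 5.804 Mbps × 721 s = 4184.7 Mb
gameplay capture: 41.624 Mbps × 6660 s = 277215.8 Mb
Total: 307755.6 Mb = 38469.5 MB.
= 35.83 GiB.

35.83 GiB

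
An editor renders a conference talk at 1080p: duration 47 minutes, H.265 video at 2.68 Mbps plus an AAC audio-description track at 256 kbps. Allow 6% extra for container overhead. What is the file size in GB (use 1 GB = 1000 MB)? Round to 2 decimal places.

1.10 GB

47 min = 2820 s
Audio: 256 kbps = 0.256 Mbps.
Total bitrate: 2.68 + 0.256 = 2.936 Mbps.
Stream data: 2.936 Mbps × 2820 s = 8279.5 Mb.
With 6% container overhead: ×1.06.
8,776 Mb ÷ 8 = 1,097 MB → 1.097 GB.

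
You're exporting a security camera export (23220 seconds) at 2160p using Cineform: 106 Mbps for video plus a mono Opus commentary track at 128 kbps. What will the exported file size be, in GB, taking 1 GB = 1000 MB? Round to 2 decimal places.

Audio: 128 kbps = 0.128 Mbps.
Total bitrate: 106 + 0.128 = 106.128 Mbps.
Stream data: 106.128 Mbps × 23220 s = 2464292.2 Mb.
2,464,292 Mb ÷ 8 = 308,037 MB → 308.0 GB.

308.04 GB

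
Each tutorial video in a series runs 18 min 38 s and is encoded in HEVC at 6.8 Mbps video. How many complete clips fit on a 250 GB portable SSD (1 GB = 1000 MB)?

263

18 min 38 s = 1118 s
Per item: 6.800 Mbps × 1118 s = 7,602 Mb = 950.3 MB.
Capacity: 250 GB = 2,000,000 Mb; 263.07 items → 263 complete.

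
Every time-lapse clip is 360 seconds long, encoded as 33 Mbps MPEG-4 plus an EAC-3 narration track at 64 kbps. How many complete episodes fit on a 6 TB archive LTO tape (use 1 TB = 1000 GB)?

4032

Audio: 64 kbps = 0.064 Mbps.
Total bitrate: 33.064 Mbps.
Per item: 33.064 Mbps × 360 s = 11,903 Mb = 1,488 MB.
Capacity: 6 TB = 48,000,000 Mb; 4032.58 items → 4032 complete.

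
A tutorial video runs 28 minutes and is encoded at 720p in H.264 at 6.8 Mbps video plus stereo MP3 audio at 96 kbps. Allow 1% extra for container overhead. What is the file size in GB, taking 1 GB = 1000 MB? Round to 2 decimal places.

28 min = 1680 s
Audio: 96 kbps = 0.096 Mbps.
Total bitrate: 6.8 + 0.096 = 6.896 Mbps.
Stream data: 6.896 Mbps × 1680 s = 11585.3 Mb.
With 1% container overhead: ×1.01.
11,701 Mb ÷ 8 = 1,463 MB → 1.463 GB.

1.46 GB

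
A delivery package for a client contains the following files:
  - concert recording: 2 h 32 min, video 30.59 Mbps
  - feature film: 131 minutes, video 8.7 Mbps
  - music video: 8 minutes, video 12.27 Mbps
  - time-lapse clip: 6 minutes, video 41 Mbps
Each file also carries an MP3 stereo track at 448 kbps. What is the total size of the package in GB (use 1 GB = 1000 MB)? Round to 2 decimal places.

Audio: 448 kbps = 0.448 Mbps.
concert recording: 31.038 Mbps × 9120 s = 283066.6 Mb
feature film: 9.148 Mbps × 7860 s = 71903.3 Mb
music video: 12.718 Mbps × 480 s = 6104.6 Mb
time-lapse clip: 41.448 Mbps × 360 s = 14921.3 Mb
Total: 375995.8 Mb = 46999.5 MB.
= 47.00 GB.

47.00 GB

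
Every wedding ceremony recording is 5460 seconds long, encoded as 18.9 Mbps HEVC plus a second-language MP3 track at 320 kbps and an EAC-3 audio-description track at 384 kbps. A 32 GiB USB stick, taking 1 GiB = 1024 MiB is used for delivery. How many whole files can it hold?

2

Audio total: 320 + 384 = 704 kbps = 0.704 Mbps.
Total bitrate: 19.604 Mbps.
Per item: 19.604 Mbps × 5460 s = 107,038 Mb = 13,380 MB.
Capacity: 32 GiB = 274,878 Mb; 2.57 items → 2 complete.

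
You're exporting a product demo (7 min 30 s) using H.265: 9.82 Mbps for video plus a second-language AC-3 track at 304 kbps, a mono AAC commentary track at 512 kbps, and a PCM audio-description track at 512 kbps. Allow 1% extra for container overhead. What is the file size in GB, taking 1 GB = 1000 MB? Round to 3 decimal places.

7 min 30 s = 450 s
Audio total: 304 + 512 + 512 = 1328 kbps = 1.328 Mbps.
Total bitrate: 9.82 + 1.328 = 11.148 Mbps.
Stream data: 11.148 Mbps × 450 s = 5016.6 Mb.
With 1% container overhead: ×1.01.
5,067 Mb ÷ 8 = 633.3 MB → 0.6333 GB.

0.633 GB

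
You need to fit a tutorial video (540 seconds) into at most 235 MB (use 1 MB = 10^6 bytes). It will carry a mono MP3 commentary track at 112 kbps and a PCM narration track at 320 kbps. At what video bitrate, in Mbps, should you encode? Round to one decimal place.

3.0 Mbps

Budget: 235 MB = 1880.0 Mb.
Total bitrate budget: 1880.0 Mb / 540 s = 3.481 Mbps.
Audio total: 112 + 320 = 432 kbps = 0.432 Mbps.
Video: 3.481 − 0.432 = 3.049 Mbps.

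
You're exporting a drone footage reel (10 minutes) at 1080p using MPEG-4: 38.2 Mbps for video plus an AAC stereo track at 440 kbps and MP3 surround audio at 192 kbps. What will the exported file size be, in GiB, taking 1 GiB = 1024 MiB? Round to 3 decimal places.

2.712 GiB

10 min = 600 s
Audio total: 440 + 192 = 632 kbps = 0.632 Mbps.
Total bitrate: 38.2 + 0.632 = 38.832 Mbps.
Stream data: 38.832 Mbps × 600 s = 23299.2 Mb.
23,299 Mb = 2,912,400,000 bytes ÷ 1,073,741,824 = 2.712 GiB.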